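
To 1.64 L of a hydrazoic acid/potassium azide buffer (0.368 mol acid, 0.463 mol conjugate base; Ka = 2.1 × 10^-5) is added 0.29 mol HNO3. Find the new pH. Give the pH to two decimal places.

After neutralization: n(HN3) = 0.658 mol, n(N3-) = 0.173 mol.
pKa = −log(2.1 × 10^-5) = 4.678
pH = pKa + log([A⁻]/[HA]) = 4.678 + log(0.173/0.658) = 4.678 -0.580

pH = 4.10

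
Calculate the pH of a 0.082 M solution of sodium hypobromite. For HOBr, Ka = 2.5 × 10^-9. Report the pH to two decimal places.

OBr- is the conjugate base of the weak acid HOBr.
Kb = Kw/Ka = 1.0×10^-14 / 2.5 × 10^-9 = 4.00 × 10^-6
From the ICE table, Kb = [OH-]²/(0.082 − [OH-]) = 4.00 × 10^-6.
Assume [OH-] ≪ 0.082: [OH-] ≈ √(4.00 × 10^-6 × 0.082) = 5.73 × 10^-4 M
([OH-]/C₀ = 0.7% < 5%, so the approximation holds.)
pOH = −log(5.73 × 10^-4) = 3.24; pH = 14.00 − 3.24 = 10.76

pH = 10.76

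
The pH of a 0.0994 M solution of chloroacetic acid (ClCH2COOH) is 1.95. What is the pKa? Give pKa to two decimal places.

[H+] = 10^(-1.95) = 1.12 × 10^-2 M
At equilibrium [HA] = 0.0994 − 1.12 × 10^-2 = 8.82 × 10^-2 M
Ka = [H+][A-]/[HA] = (1.12 × 10^-2)² / 8.82 × 10^-2 = 1.42 × 10^-3
pKa = -log(1.42 × 10^-3) = 2.85

pKa = 2.85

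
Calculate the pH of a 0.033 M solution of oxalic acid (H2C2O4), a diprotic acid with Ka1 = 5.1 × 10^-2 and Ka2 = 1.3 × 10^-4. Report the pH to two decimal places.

pH = 1.64

Ka1 ≫ Ka2, so treat the first dissociation as the only significant source of H+.
Ka1 = x²/(0.033 − x) = 5.1 × 10^-2
Solving the quadratic: x = (−Ka1 + √(Ka1² + 4·Ka1·C₀))/2 = 2.28 × 10^-2 M
pH = −log(2.28 × 10^-2) = 1.64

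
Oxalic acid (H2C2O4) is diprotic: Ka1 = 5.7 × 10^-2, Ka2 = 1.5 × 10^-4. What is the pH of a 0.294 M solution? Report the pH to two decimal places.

pH = 0.98

Ka1 ≫ Ka2, so treat the first dissociation as the only significant source of H+.
Ka1 = x²/(0.294 − x) = 5.7 × 10^-2
Solving the quadratic: x = (−Ka1 + √(Ka1² + 4·Ka1·C₀))/2 = 1.04 × 10^-1 M
pH = −log(1.04 × 10^-1) = 0.98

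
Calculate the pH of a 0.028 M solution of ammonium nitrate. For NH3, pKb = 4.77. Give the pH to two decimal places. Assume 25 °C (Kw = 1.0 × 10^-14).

pH = 5.39

NH4+ is the conjugate acid of the weak base NH3.
Kb = 10^(−4.77) = 1.70 × 10^-5
Ka = Kw/Kb = 1.0×10^-14 / 1.70 × 10^-5 = 5.88 × 10^-10
From the ICE table, Ka = x²/(0.028 − x) = 5.88 × 10^-10.
Neglecting x in the denominator: x = √(5.88 × 10^-10 × 0.028) = 4.06 × 10^-6 M
Check: 0.014% ionized — well under 5%, approximation valid.
pH = −log(4.06 × 10^-6) = 5.39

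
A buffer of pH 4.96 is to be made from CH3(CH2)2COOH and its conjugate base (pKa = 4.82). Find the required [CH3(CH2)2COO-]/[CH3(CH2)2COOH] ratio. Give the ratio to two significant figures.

ratio = 1.4

pH = pKa + log(r) ⇒ log(r) = 4.96 − 4.82 = +0.14
r = [CH3(CH2)2COO-]/[CH3(CH2)2COOH] = 10^(+0.14) = 1.38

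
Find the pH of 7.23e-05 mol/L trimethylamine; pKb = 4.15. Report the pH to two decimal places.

pH = 9.65

(CH3)3N + H2O ⇌ (CH3)3NH+ + OH-
Kb = 10^(−4.15) = 7.08 × 10^-5
Kb = x²/(7.23e-05 − x) = 7.08 × 10^-5
x is not negligible relative to C₀; solve x² + 7.08e-05·x − 5.12e-09 = 0.
x = [−7.08e-05 + √(7.08e-05² + 2.05e-08)]/2 = 4.44 × 10^-5 M
pOH = −log(4.44 × 10^-5) = 4.35; pH = 14.00 − 4.35 = 9.65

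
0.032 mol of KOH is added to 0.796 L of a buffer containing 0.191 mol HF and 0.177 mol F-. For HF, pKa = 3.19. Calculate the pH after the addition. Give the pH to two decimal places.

pH = 3.31

After neutralization: n(HF) = 0.159 mol, n(F-) = 0.209 mol.
pH = pKa + log(n_F-/n_HF) = 3.19 + log(0.209/0.159) = 3.19 + (+0.119)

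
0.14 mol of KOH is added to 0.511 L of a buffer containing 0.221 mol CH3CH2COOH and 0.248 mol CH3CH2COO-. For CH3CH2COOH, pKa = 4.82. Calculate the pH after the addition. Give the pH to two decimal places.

pH = 5.50

After neutralization: n(CH3CH2COOH) = 0.081 mol, n(CH3CH2COO-) = 0.388 mol.
pH = pKa + log([A⁻]/[HA]) = 4.82 + log(0.388/0.081) = 4.82 +0.680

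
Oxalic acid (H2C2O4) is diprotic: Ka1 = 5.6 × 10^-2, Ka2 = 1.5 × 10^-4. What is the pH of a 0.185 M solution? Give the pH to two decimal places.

Ka1 ≫ Ka2, so treat the first dissociation as the only significant source of H+.
Ka1 = x²/(0.185 − x) = 5.6 × 10^-2
Solving the quadratic: x = (−Ka1 + √(Ka1² + 4·Ka1·C₀))/2 = 7.76 × 10^-2 M
pH = −log(7.76 × 10^-2) = 1.11

pH = 1.11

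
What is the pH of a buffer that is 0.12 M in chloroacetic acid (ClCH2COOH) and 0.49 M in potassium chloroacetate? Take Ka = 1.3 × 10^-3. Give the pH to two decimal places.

pKa = −log(1.3 × 10^-3) = 2.886
Henderson–Hasselbalch: pH = pKa + log([ClCH2COO-]/[ClCH2COOH]) = 2.886 + log(0.49/0.12)
pH = 2.886 + (+0.611) = 3.50

pH = 3.50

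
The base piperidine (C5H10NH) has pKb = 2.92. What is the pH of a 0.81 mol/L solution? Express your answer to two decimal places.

pH = 12.49

C5H10NH + H2O ⇌ C5H10NH2+ + OH-
Kb = 10^(−2.92) = 1.20 × 10^-3
Kb = x²/(0.81 − x) = 1.20 × 10^-3
Assume x ≪ 0.81: x ≈ √(1.20 × 10^-3 × 0.81) = 3.12 × 10^-2 M
(x/C₀ = 3.8% < 5%, so the approximation holds.)
pOH = 1.51, so pH = 14.00 − pOH = 12.49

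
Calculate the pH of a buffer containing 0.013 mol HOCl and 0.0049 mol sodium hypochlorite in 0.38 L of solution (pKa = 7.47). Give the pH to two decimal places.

Henderson–Hasselbalch: pH = pKa + log([OCl-]/[HOCl]) = 7.47 + log(0.0049/0.013)
pH = 7.47 + (-0.424) = 7.05

pH = 7.05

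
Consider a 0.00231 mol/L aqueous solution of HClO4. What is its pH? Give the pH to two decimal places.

HClO4 is a strong acid and dissociates completely, so [H+] = 0.00231 M.
pH = -log(0.00231) = 2.64

pH = 2.64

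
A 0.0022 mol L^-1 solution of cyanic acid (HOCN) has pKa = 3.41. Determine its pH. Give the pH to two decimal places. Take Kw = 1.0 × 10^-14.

pH = 3.12

HOCN ⇌ OCN- + H+
Ka = 10^(−3.41) = 3.89 × 10^-4
Ka = [H+]²/(0.0022 − [H+]) = 3.89 × 10^-4
[H+] is not negligible relative to C₀; solve [H+]² + 0.000389·[H+] − 8.56e-07 = 0.
[H+] = (−Ka + √(Ka² + 4·Ka·C₀))/2 = 7.51 × 10^-4 M
pH = −log(7.51 × 10^-4) = 3.12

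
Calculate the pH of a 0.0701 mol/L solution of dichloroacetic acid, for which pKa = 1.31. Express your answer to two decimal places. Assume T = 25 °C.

pH = 1.41

Cl2CHCOOH ⇌ Cl2CHCOO- + H+
Ka = 10^(−1.31) = 4.90 × 10^-2
From the ICE table, Ka = [H+]²/(0.0701 − [H+]) = 4.90 × 10^-2.
[H+] is not negligible relative to C₀; solve [H+]² + 0.049·[H+] − 0.00343 = 0.
[H+] = [−0.049 + √(0.049² + 0.0137)]/2 = 3.90 × 10^-2 M
pH = −log[H+] = −log(3.90 × 10^-2) = 1.41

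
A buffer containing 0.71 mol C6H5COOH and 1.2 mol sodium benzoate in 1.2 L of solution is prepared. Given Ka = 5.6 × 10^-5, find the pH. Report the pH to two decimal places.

pKa = −log(5.6 × 10^-5) = 4.252
Henderson–Hasselbalch: pH = pKa + log([C6H5COO-]/[C6H5COOH]) = 4.252 + log(1.2/0.71)
pH = 4.252 + (+0.228) = 4.48

pH = 4.48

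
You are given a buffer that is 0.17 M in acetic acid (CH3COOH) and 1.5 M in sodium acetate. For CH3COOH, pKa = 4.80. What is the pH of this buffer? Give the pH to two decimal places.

pH = pKa + log([A⁻]/[HA]) = 4.80 + log(1.5/0.17)
pH = 4.80 + (+0.946) = 5.75

pH = 5.75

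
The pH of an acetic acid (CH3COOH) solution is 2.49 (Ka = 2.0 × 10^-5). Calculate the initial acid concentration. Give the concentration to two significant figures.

C₀ = 5.3 × 10^-1 M

[H+] = 10^(-2.49) = 3.24 × 10^-3 M = x
Ka = x²/(C₀ − x) ⇒ C₀ = x + x²/Ka
C₀ = 3.24 × 10^-3 + (3.24 × 10^-3)²/(2.0 × 10^-5) = 5.28 × 10^-1 M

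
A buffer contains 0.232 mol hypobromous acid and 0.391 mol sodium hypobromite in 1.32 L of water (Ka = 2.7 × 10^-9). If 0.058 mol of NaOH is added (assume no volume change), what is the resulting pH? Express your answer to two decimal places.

OH- converts HOBr to OBr-: HOBr → 0.174 mol, OBr- → 0.449 mol.
pKa = −log(2.7 × 10^-9) = 8.569
Henderson–Hasselbalch with mole ratio 0.449/0.174: pH = 8.569 + (+0.412)

pH = 8.98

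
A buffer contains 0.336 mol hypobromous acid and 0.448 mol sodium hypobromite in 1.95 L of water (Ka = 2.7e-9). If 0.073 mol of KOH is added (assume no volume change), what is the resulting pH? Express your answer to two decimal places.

OH- converts HOBr to OBr-: HOBr → 0.263 mol, OBr- → 0.521 mol.
pKa = −log(2.7 × 10^-9) = 8.569
pH = pKa + log([A⁻]/[HA]) = 8.569 + log(0.521/0.263) = 8.569 +0.297

pH = 8.87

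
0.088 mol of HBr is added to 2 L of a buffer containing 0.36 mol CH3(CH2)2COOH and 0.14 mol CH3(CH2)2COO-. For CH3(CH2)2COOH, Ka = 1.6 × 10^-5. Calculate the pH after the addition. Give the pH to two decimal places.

Added H+ converts CH3(CH2)2COO- to CH3(CH2)2COOH: CH3(CH2)2COOH → 0.448 mol, CH3(CH2)2COO- → 0.052 mol.
pKa = −log(1.6 × 10^-5) = 4.796
Henderson–Hasselbalch with mole ratio 0.052/0.448: pH = 4.796 + (-0.935)

pH = 3.86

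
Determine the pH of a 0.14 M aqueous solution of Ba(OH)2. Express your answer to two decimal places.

pH = 13.45

Ba(OH)2 is a strong base (each formula unit releases 2 OH-); [OH-] = 0.28 M.
pOH = -log(0.28) = 0.55
pH = 14.00 - 0.55 = 13.45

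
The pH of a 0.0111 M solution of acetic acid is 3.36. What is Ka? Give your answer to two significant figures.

[H+] = 10^(-3.36) = 4.37 × 10^-4 M
At equilibrium [HA] = 0.0111 − 4.37 × 10^-4 = 1.07 × 10^-2 M
Ka = [H+][A-]/[HA] = (4.37 × 10^-4)² / 1.07 × 10^-2 = 1.8 × 10^-5

Ka = 1.8 × 10^-5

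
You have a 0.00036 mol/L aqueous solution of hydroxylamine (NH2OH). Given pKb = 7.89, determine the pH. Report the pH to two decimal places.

NH2OH + H2O ⇌ NH3OH+ + OH-
Kb = 10^(−7.89) = 1.29 × 10^-8
Kb = [OH-]²/(0.00036 − [OH-]) = 1.29 × 10^-8
Since Kb ≪ C₀, [OH-] ≈ √(Kb·C₀) = 2.15 × 10^-6 M.
([OH-]/C₀ = 0.6% < 5%, so the approximation holds.)
pOH = 5.67, so pH = 14.00 − pOH = 8.33

pH = 8.33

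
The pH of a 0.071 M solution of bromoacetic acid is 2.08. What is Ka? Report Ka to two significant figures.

Ka = 1.1 × 10^-3

[H+] = 10^(-2.08) = 8.32 × 10^-3 M
At equilibrium [HA] = 0.071 − 8.32 × 10^-3 = 6.27 × 10^-2 M
Ka = [H+][A-]/[HA] = (8.32 × 10^-3)² / 6.27 × 10^-2 = 1.1 × 10^-3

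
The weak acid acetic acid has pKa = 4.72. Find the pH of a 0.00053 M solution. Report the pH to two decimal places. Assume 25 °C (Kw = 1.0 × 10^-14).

CH3COOH ⇌ CH3COO- + H+
Ka = 10^(−4.72) = 1.91 × 10^-5
From the ICE table, Ka = [H+]²/(0.00053 − [H+]) = 1.91 × 10^-5.
The 5% rule fails; solving [H+]² + Ka·[H+] − Ka·C₀ = 0 exactly:
[H+] = [−1.91e-05 + √(1.91e-05² + 4.05e-08)]/2 = 9.15 × 10^-5 M
pH = −log[H+] = −log(9.15 × 10^-5) = 4.04

pH = 4.04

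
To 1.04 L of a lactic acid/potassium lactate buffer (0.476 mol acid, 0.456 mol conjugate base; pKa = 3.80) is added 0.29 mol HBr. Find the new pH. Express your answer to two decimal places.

Added H+ converts CH3CH(OH)COO- to CH3CH(OH)COOH: CH3CH(OH)COOH → 0.766 mol, CH3CH(OH)COO- → 0.166 mol.
Henderson–Hasselbalch with mole ratio 0.166/0.766: pH = 3.80 + (-0.664)

pH = 3.14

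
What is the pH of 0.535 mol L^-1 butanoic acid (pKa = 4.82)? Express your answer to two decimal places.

CH3(CH2)2COOH ⇌ CH3(CH2)2COO- + H+
Ka = 10^(−4.82) = 1.51 × 10^-5
Let x = [H+] at equilibrium. Ka = x²/(0.535 − x).
Neglecting x in the denominator: x = √(1.51 × 10^-5 × 0.535) = 2.84 × 10^-3 M
pH = −log[H+] = −log(2.84 × 10^-3) = 2.55

pH = 2.55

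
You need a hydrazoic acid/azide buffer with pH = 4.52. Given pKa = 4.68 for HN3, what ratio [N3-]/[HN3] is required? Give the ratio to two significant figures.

ratio = 0.69

pH = pKa + log(r) ⇒ log(r) = 4.52 − 4.68 = -0.16
r = [N3-]/[HN3] = 10^(-0.16) = 0.692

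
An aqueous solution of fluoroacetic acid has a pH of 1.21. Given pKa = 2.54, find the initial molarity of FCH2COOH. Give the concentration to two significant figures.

[H+] = 10^(-1.21) = 6.17 × 10^-2 M = x
Ka = 10^(−2.54) = 2.88 × 10^-3
Ka = x²/(C₀ − x) ⇒ C₀ = x + x²/Ka
C₀ = 6.17 × 10^-2 + (6.17 × 10^-2)²/(2.88 × 10^-3) = 1.38 M

C₀ = 1.4 M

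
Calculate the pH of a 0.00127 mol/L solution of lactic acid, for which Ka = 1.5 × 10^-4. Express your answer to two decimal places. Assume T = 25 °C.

CH3CH(OH)COOH ⇌ CH3CH(OH)COO- + H+
Let x = [H+] at equilibrium. Ka = x²/(0.00127 − x).
Here C₀/Ka ≈ 8.47, so the small-x approximation fails. Use the quadratic:
x = [−0.00015 + √(0.00015² + 7.62e-07)]/2 = 3.68 × 10^-4 M
pH = −log[H+] = −log(3.68 × 10^-4) = 3.43

pH = 3.43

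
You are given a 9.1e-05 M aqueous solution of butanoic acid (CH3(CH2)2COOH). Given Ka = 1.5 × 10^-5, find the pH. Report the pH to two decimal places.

pH = 4.52

CH3(CH2)2COOH ⇌ CH3(CH2)2COO- + H+
Let x = [H+] at equilibrium. Ka = x²/(9.1e-05 − x).
x is not negligible relative to C₀; solve x² + 1.5e-05·x − 1.37e-09 = 0.
x = [−1.5e-05 + √(1.5e-05² + 5.46e-09)]/2 = 3.02 × 10^-5 M
pH = −log(3.02 × 10^-5) = 4.52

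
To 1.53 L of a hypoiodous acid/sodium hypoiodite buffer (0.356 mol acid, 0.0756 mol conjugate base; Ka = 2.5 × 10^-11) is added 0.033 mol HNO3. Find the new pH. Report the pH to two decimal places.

After neutralization: n(HOI) = 0.389 mol, n(OI-) = 0.0426 mol.
pKa = −log(2.5 × 10^-11) = 10.602
pH = pKa + log(n_OI-/n_HOI) = 10.602 + log(0.0426/0.389) = 10.602 + (-0.961)

pH = 9.64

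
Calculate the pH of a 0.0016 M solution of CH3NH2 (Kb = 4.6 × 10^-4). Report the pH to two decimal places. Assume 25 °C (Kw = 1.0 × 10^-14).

CH3NH2 + H2O ⇌ CH3NH3+ + OH-
From the ICE table, Kb = [OH-]²/(0.0016 − [OH-]) = 4.6 × 10^-4.
The 5% rule fails; solving [OH-]² + Kb·[OH-] − Kb·C₀ = 0 exactly:
[OH-] = (−Kb + √(Kb² + 4·Kb·C₀))/2 = 6.58 × 10^-4 M
pOH = −log(6.58 × 10^-4) = 3.18; pH = 14.00 − 3.18 = 10.82

pH = 10.82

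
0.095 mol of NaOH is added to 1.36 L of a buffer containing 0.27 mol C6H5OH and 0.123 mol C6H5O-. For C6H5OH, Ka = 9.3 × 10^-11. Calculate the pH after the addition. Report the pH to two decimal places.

OH- converts C6H5OH to C6H5O-: C6H5OH → 0.175 mol, C6H5O- → 0.218 mol.
pKa = −log(9.3 × 10^-11) = 10.032
Henderson–Hasselbalch with mole ratio 0.218/0.175: pH = 10.032 + (+0.095)

pH = 10.13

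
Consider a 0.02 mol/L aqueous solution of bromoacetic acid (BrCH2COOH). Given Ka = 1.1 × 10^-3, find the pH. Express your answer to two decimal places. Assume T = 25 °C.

pH = 2.38

BrCH2COOH ⇌ BrCH2COO- + H+
Let x = [H+] at equilibrium. Ka = x²/(0.02 − x).
Here C₀/Ka ≈ 18.2, so the small-x approximation fails. Use the quadratic:
x = (−Ka + √(Ka² + 4·Ka·C₀))/2 = 4.17 × 10^-3 M
pH = −log[H+] = −log(4.17 × 10^-3) = 2.38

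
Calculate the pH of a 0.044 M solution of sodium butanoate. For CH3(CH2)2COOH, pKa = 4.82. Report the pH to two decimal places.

CH3(CH2)2COO- is the conjugate base of the weak acid CH3(CH2)2COOH.
Ka = 10^(−4.82) = 1.51 × 10^-5
Kb = Kw/Ka = 1.0×10^-14 / 1.51 × 10^-5 = 6.62 × 10^-10
Let x = [OH-] at equilibrium. Kb = x²/(0.044 − x).
Since Kb ≪ C₀, x ≈ √(Kb·C₀) = 5.40 × 10^-6 M.
pOH = 5.27, so pH = 14.00 − pOH = 8.73

pH = 8.73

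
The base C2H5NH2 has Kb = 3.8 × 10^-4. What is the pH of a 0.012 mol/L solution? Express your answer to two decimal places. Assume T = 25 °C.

pH = 11.29

C2H5NH2 + H2O ⇌ C2H5NH3+ + OH-
From the ICE table, Kb = [OH-]²/(0.012 − [OH-]) = 3.8 × 10^-4.
The 5% rule fails; solving [OH-]² + Kb·[OH-] − Kb·C₀ = 0 exactly:
[OH-] = (−Kb + √(Kb² + 4·Kb·C₀))/2 = 1.95 × 10^-3 M
pOH = 2.71, so pH = 14.00 − pOH = 11.29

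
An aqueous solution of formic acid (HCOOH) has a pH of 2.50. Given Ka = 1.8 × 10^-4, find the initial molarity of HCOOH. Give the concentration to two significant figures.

[H+] = 10^(-2.50) = 3.16 × 10^-3 M = x
Ka = x²/(C₀ − x) ⇒ C₀ = x + x²/Ka
C₀ = 3.16 × 10^-3 + (3.16 × 10^-3)²/(1.8 × 10^-4) = 5.86 × 10^-2 M

C₀ = 5.9 × 10^-2 M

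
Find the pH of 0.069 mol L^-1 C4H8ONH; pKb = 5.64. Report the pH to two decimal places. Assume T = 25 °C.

pH = 10.60

C4H8ONH + H2O ⇌ C4H8ONH2+ + OH-
Kb = 10^(−5.64) = 2.29 × 10^-6
From the ICE table, Kb = x²/(0.069 − x) = 2.29 × 10^-6.
Since Kb ≪ C₀, x ≈ √(Kb·C₀) = 3.98 × 10^-4 M.
pOH = −log(3.98 × 10^-4) = 3.40; pH = 14.00 − 3.40 = 10.60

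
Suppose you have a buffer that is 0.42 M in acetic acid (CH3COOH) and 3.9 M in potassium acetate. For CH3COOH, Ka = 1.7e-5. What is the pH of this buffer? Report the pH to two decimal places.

pH = 5.74

pKa = −log(1.7 × 10^-5) = 4.770
pH = pKa + log([A⁻]/[HA]) = 4.770 + log(3.9/0.42)
pH = 4.770 + (+0.968) = 5.74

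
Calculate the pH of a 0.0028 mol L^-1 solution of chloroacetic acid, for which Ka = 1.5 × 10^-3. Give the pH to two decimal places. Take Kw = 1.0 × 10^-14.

pH = 2.84

ClCH2COOH ⇌ ClCH2COO- + H+
From the ICE table, Ka = [H+]²/(0.0028 − [H+]) = 1.5 × 10^-3.
[H+] is not negligible relative to C₀; solve [H+]² + 0.0015·[H+] − 4.2e-06 = 0.
[H+] = (−Ka + √(Ka² + 4·Ka·C₀))/2 = 1.43 × 10^-3 M
pH = −log(1.43 × 10^-3) = 2.84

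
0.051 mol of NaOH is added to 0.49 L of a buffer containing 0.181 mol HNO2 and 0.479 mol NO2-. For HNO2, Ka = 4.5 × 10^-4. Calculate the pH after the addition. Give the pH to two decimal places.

pH = 3.96

OH- converts HNO2 to NO2-: HNO2 → 0.13 mol, NO2- → 0.53 mol.
pKa = −log(4.5 × 10^-4) = 3.347
pH = pKa + log([A⁻]/[HA]) = 3.347 + log(0.53/0.13) = 3.347 +0.610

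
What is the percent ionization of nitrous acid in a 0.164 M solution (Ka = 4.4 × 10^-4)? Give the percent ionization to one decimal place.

HNO2 ⇌ NO2- + H+; let x = [H+] at equilibrium.
Ka = x²/(C₀ − x); solving the quadratic gives x = 8.28 × 10^-3 M.
Fraction ionized = 8.28 × 10^-3 / 0.164 = 0.0505 → 5.0%

5.0%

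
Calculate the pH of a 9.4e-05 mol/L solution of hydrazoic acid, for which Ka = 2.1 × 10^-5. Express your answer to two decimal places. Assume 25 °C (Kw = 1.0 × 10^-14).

pH = 4.45

HN3 ⇌ N3- + H+
From the ICE table, Ka = x²/(9.4e-05 − x) = 2.1 × 10^-5.
x is not negligible relative to C₀; solve x² + 2.1e-05·x − 1.97e-09 = 0.
x = [−2.1e-05 + √(2.1e-05² + 7.9e-09)]/2 = 3.52 × 10^-5 M
pH = −log[H+] = −log(3.52 × 10^-5) = 4.45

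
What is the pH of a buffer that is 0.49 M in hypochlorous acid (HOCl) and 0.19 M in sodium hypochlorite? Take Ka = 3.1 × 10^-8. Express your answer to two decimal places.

pH = 7.10

pKa = −log(3.1 × 10^-8) = 7.509
pH = pKa + log([A⁻]/[HA]) = 7.509 + log(0.19/0.49)
pH = 7.509 + (-0.411) = 7.10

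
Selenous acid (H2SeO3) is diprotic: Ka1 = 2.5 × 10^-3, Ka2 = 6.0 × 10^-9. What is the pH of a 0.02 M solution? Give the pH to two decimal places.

Ka1 ≫ Ka2, so treat the first dissociation as the only significant source of H+.
Ka1 = x²/(0.02 − x) = 2.5 × 10^-3
Solving the quadratic: x = (−Ka1 + √(Ka1² + 4·Ka1·C₀))/2 = 5.93 × 10^-3 M
pH = −log(5.93 × 10^-3) = 2.23

pH = 2.23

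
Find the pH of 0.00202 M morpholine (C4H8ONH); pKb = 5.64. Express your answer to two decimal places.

C4H8ONH + H2O ⇌ C4H8ONH2+ + OH-
Kb = 10^(−5.64) = 2.29 × 10^-6
From the ICE table, Kb = x²/(0.00202 − x) = 2.29 × 10^-6.
Neglecting x in the denominator: x = √(2.29 × 10^-6 × 0.00202) = 6.80 × 10^-5 M
pOH = −log(6.80 × 10^-5) = 4.17; pH = 14.00 − 4.17 = 9.83

pH = 9.83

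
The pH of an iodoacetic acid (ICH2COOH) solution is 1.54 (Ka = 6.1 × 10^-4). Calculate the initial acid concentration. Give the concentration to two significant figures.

C₀ = 1.4 M

[H+] = 10^(-1.54) = 2.88 × 10^-2 M = x
Ka = x²/(C₀ − x) ⇒ C₀ = x + x²/Ka
C₀ = 2.88 × 10^-2 + (2.88 × 10^-2)²/(6.1 × 10^-4) = 1.39 M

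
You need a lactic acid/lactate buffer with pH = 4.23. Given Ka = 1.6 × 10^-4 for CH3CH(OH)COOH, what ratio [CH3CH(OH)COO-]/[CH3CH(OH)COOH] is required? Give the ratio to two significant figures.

pKa = -log(1.6 × 10^-4) = 3.796
pH = pKa + log(r) ⇒ log(r) = 4.23 − 3.796 = +0.434
r = [CH3CH(OH)COO-]/[CH3CH(OH)COOH] = 10^(+0.434) = 2.72

ratio = 2.7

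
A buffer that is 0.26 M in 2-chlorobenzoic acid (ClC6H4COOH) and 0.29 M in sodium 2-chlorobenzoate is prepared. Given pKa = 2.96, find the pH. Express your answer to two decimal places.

Henderson–Hasselbalch: pH = pKa + log([ClC6H4COO-]/[ClC6H4COOH]) = 2.96 + log(0.29/0.26)
pH = 2.96 + (+0.047) = 3.01

pH = 3.01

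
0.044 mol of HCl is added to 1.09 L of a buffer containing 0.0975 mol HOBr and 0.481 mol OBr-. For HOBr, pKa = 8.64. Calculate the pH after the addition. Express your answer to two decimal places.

Added H+ converts OBr- to HOBr: HOBr → 0.142 mol, OBr- → 0.437 mol.
Henderson–Hasselbalch with mole ratio 0.437/0.142: pH = 8.64 + (+0.488)

pH = 9.13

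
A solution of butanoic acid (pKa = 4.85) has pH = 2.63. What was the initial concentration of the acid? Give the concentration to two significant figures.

C₀ = 3.9 × 10^-1 M

[H+] = 10^(-2.63) = 2.34 × 10^-3 M = x
Ka = 10^(−4.85) = 1.41 × 10^-5
Ka = x²/(C₀ − x) ⇒ C₀ = x + x²/Ka
C₀ = 2.34 × 10^-3 + (2.34 × 10^-3)²/(1.41 × 10^-5) = 3.91 × 10^-1 M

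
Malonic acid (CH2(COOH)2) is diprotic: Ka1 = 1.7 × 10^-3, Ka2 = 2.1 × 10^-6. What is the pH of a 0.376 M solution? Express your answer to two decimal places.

Since Ka1 ≫ Ka2, the first ionization dominates [H+].
Ka1 = x²/(0.376 − x) = 1.7 × 10^-3
Solving the quadratic: x = (−Ka1 + √(Ka1² + 4·Ka1·C₀))/2 = 2.44 × 10^-2 M
pH = −log(2.44 × 10^-2) = 1.61

pH = 1.61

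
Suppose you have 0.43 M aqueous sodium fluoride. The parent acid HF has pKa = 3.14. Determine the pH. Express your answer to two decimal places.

pH = 8.39

F- is the conjugate base of the weak acid HF.
Ka = 10^(−3.14) = 7.24 × 10^-4
Kb = Kw/Ka = 1.0×10^-14 / 7.24 × 10^-4 = 1.38 × 10^-11
From the ICE table, Kb = [OH-]²/(0.43 − [OH-]) = 1.38 × 10^-11.
Assume [OH-] ≪ 0.43: [OH-] ≈ √(1.38 × 10^-11 × 0.43) = 2.44 × 10^-6 M
pOH = 5.61, so pH = 14.00 − pOH = 8.39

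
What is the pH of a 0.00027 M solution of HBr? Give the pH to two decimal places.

pH = 3.57

HBr is a strong acid and dissociates completely, so [H+] = 0.00027 M.
pH = -log(0.00027) = 3.57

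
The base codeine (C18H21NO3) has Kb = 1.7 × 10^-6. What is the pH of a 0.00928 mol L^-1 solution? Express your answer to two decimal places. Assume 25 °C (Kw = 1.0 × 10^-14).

pH = 10.10

C18H21NO3 + H2O ⇌ C18H22NO3+ + OH-
Kb = x²/(0.00928 − x) = 1.7 × 10^-6
Assume x ≪ 0.00928: x ≈ √(1.7 × 10^-6 × 0.00928) = 1.26 × 10^-4 M
Check: 1.4% ionized — well under 5%, approximation valid.
pOH = 3.90, so pH = 14.00 − pOH = 10.10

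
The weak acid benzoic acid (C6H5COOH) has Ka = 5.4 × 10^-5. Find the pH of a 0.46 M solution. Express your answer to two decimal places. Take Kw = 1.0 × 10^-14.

pH = 2.30

C6H5COOH ⇌ C6H5COO- + H+
Ka = x²/(0.46 − x) = 5.4 × 10^-5
Since Ka ≪ C₀, x ≈ √(Ka·C₀) = 4.98 × 10^-3 M.
(x/C₀ = 1.1% < 5%, so the approximation holds.)
pH = −log(4.98 × 10^-3) = 2.30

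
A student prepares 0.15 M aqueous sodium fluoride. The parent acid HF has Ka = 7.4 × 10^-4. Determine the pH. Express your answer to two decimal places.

F- is the conjugate base of the weak acid HF.
Kb = Kw/Ka = 1.0×10^-14 / 7.4 × 10^-4 = 1.35 × 10^-11
Kb = x²/(0.15 − x) = 1.35 × 10^-11
Neglecting x in the denominator: x = √(1.35 × 10^-11 × 0.15) = 1.42 × 10^-6 M
Check: 0.00095% ionized — well under 5%, approximation valid.
pOH = −log(1.42 × 10^-6) = 5.85; pH = 14.00 − 5.85 = 8.15

pH = 8.15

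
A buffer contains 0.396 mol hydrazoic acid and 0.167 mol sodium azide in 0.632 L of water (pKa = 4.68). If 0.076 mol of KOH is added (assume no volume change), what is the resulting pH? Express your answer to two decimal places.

pH = 4.56

OH- converts HN3 to N3-: HN3 → 0.32 mol, N3- → 0.243 mol.
pH = pKa + log(n_N3-/n_HN3) = 4.68 + log(0.243/0.32) = 4.68 + (-0.120)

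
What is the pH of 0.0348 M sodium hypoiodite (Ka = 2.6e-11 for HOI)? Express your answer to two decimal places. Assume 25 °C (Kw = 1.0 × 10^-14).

OI- is the conjugate base of the weak acid HOI.
Kb = Kw/Ka = 1.0×10^-14 / 2.6 × 10^-11 = 3.85 × 10^-4
From the ICE table, Kb = [OH-]²/(0.0348 − [OH-]) = 3.85 × 10^-4.
Here C₀/Kb ≈ 90.4, so the small-[OH-] approximation fails. Use the quadratic:
[OH-] = (−Kb + √(Kb² + 4·Kb·C₀))/2 = 3.47 × 10^-3 M
pOH = 2.46, so pH = 14.00 − pOH = 11.54

pH = 11.54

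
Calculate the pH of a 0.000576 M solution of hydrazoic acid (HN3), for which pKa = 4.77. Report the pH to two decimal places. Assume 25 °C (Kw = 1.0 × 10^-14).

pH = 4.04

HN3 ⇌ N3- + H+
Ka = 10^(−4.77) = 1.70 × 10^-5
From the ICE table, Ka = x²/(0.000576 − x) = 1.70 × 10^-5.
The 5% rule fails; solving x² + Ka·x − Ka·C₀ = 0 exactly:
x = (−Ka + √(Ka² + 4·Ka·C₀))/2 = 9.08 × 10^-5 M
pH = −log[H+] = −log(9.08 × 10^-5) = 4.04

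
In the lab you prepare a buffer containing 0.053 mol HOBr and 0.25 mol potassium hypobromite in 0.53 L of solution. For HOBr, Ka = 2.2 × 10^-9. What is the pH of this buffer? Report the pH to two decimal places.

pH = 9.33

pKa = −log(2.2 × 10^-9) = 8.658
Henderson–Hasselbalch: pH = pKa + log([OBr-]/[HOBr]) = 8.658 + log(0.25/0.053)
pH = 8.658 + (+0.674) = 9.33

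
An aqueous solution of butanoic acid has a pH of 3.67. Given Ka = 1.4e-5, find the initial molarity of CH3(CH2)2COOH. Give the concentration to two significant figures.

C₀ = 3.5 × 10^-3 M

[H+] = 10^(-3.67) = 2.14 × 10^-4 M = x
Ka = x²/(C₀ − x) ⇒ C₀ = x + x²/Ka
C₀ = 2.14 × 10^-4 + (2.14 × 10^-4)²/(1.4 × 10^-5) = 3.49 × 10^-3 M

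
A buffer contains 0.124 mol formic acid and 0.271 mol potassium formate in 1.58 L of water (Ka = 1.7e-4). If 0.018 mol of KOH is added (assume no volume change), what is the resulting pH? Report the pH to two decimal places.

After neutralization: n(HCOOH) = 0.106 mol, n(HCOO-) = 0.289 mol.
pKa = −log(1.7 × 10^-4) = 3.770
pH = pKa + log([A⁻]/[HA]) = 3.770 + log(0.289/0.106) = 3.770 +0.436

pH = 4.21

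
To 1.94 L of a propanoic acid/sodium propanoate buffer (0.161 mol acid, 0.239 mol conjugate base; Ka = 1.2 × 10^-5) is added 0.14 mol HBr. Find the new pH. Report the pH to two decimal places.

Added H+ converts CH3CH2COO- to CH3CH2COOH: CH3CH2COOH → 0.301 mol, CH3CH2COO- → 0.099 mol.
pKa = −log(1.2 × 10^-5) = 4.921
Henderson–Hasselbalch with mole ratio 0.099/0.301: pH = 4.921 + (-0.483)

pH = 4.44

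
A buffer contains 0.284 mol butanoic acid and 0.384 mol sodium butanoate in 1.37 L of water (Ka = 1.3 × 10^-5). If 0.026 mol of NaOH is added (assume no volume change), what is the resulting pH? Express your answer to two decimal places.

pH = 5.09

After neutralization: n(CH3(CH2)2COOH) = 0.258 mol, n(CH3(CH2)2COO-) = 0.41 mol.
pKa = −log(1.3 × 10^-5) = 4.886
pH = pKa + log(n_CH3(CH2)2COO-/n_CH3(CH2)2COOH) = 4.886 + log(0.41/0.258) = 4.886 + (+0.201)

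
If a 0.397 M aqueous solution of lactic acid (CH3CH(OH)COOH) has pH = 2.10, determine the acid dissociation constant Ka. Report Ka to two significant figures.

[H+] = 10^(-2.10) = 7.94 × 10^-3 M
At equilibrium [HA] = 0.397 − 7.94 × 10^-3 = 3.89 × 10^-1 M
Ka = [H+][A-]/[HA] = (7.94 × 10^-3)² / 3.89 × 10^-1 = 1.6 × 10^-4

Ka = 1.6 × 10^-4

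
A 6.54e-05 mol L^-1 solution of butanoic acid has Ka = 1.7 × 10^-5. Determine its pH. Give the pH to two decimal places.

pH = 4.59

CH3(CH2)2COOH ⇌ CH3(CH2)2COO- + H+
From the ICE table, Ka = [H+]²/(6.54e-05 − [H+]) = 1.7 × 10^-5.
[H+] is not negligible relative to C₀; solve [H+]² + 1.7e-05·[H+] − 1.11e-09 = 0.
[H+] = (−Ka + √(Ka² + 4·Ka·C₀))/2 = 2.59 × 10^-5 M
pH = −log[H+] = −log(2.59 × 10^-5) = 4.59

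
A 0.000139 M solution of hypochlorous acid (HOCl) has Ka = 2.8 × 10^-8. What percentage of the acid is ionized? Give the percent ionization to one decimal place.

HOCl ⇌ OCl- + H+; let x = [H+] at equilibrium.
x ≈ √(Ka·C₀) = √(2.8 × 10^-8 × 0.000139) = 1.97 × 10^-6 M
Fraction ionized = 1.97 × 10^-6 / 0.000139 = 0.0142 → 1.4%

1.4%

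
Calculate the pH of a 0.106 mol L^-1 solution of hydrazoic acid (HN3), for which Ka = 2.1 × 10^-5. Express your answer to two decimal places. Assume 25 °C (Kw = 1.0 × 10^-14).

HN3 ⇌ N3- + H+
Let x = [H+] at equilibrium. Ka = x²/(0.106 − x).
Neglecting x in the denominator: x = √(2.1 × 10^-5 × 0.106) = 1.49 × 10^-3 M
Check: 1.4% ionized — well under 5%, approximation valid.
pH = −log[H+] = −log(1.49 × 10^-3) = 2.83

pH = 2.83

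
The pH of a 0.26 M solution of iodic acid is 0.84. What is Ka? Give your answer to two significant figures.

[H+] = 10^(-0.84) = 1.45 × 10^-1 M
At equilibrium [HA] = 0.26 − 1.45 × 10^-1 = 1.15 × 10^-1 M
Ka = [H+][A-]/[HA] = (1.45 × 10^-1)² / 1.15 × 10^-1 = 1.8 × 10^-1

Ka = 1.8 × 10^-1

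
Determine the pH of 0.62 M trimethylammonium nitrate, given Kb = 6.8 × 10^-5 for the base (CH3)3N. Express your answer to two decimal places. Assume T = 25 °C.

(CH3)3NH+ is the conjugate acid of the weak base (CH3)3N.
Ka = Kw/Kb = 1.0×10^-14 / 6.8 × 10^-5 = 1.47 × 10^-10
Let x = [H+] at equilibrium. Ka = x²/(0.62 − x).
Neglecting x in the denominator: x = √(1.47 × 10^-10 × 0.62) = 9.55 × 10^-6 M
Check: 0.0015% ionized — well under 5%, approximation valid.
pH = −log(9.55 × 10^-6) = 5.02

pH = 5.02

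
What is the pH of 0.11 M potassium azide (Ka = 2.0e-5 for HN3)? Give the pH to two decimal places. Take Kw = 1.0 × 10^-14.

N3- is the conjugate base of the weak acid HN3.
Kb = Kw/Ka = 1.0×10^-14 / 2.0 × 10^-5 = 5.00 × 10^-10
Let x = [OH-] at equilibrium. Kb = x²/(0.11 − x).
Neglecting x in the denominator: x = √(5.00 × 10^-10 × 0.11) = 7.42 × 10^-6 M
Check: 0.0067% ionized — well under 5%, approximation valid.
pOH = −log(7.42 × 10^-6) = 5.13; pH = 14.00 − 5.13 = 8.87

pH = 8.87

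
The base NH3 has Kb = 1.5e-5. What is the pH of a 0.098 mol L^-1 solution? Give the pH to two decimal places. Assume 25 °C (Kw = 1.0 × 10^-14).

NH3 + H2O ⇌ NH4+ + OH-
From the ICE table, Kb = [OH-]²/(0.098 − [OH-]) = 1.5 × 10^-5.
Assume [OH-] ≪ 0.098: [OH-] ≈ √(1.5 × 10^-5 × 0.098) = 1.21 × 10^-3 M
Check: 1.2% ionized — well under 5%, approximation valid.
pOH = 2.92, so pH = 14.00 − pOH = 11.08

pH = 11.08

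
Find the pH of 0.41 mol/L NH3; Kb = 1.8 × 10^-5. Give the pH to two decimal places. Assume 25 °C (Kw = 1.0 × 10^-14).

NH3 + H2O ⇌ NH4+ + OH-
From the ICE table, Kb = x²/(0.41 − x) = 1.8 × 10^-5.
Since Kb ≪ C₀, x ≈ √(Kb·C₀) = 2.72 × 10^-3 M.
Check: 0.66% ionized — well under 5%, approximation valid.
pOH = −log(2.72 × 10^-3) = 2.57; pH = 14.00 − 2.57 = 11.43

pH = 11.43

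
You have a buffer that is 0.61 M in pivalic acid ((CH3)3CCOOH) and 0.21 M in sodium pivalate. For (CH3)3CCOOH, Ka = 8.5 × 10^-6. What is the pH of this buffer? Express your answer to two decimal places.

pH = 4.61

pKa = −log(8.5 × 10^-6) = 5.071
Using pH = pKa + log([base]/[acid]) with [base]/[acid] = 0.21/0.61:
pH = 5.071 + (-0.463) = 4.61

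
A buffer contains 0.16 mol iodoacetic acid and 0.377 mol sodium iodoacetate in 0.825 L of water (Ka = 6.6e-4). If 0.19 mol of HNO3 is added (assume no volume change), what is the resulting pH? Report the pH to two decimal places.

After neutralization: n(ICH2COOH) = 0.35 mol, n(ICH2COO-) = 0.187 mol.
pKa = −log(6.6 × 10^-4) = 3.180
Henderson–Hasselbalch with mole ratio 0.187/0.35: pH = 3.180 + (-0.272)

pH = 2.91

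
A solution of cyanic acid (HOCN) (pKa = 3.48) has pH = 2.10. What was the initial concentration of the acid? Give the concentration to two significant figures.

C₀ = 2.0 × 10^-1 M

[H+] = 10^(-2.10) = 7.94 × 10^-3 M = x
Ka = 10^(−3.48) = 3.31 × 10^-4
Ka = x²/(C₀ − x) ⇒ C₀ = x + x²/Ka
C₀ = 7.94 × 10^-3 + (7.94 × 10^-3)²/(3.31 × 10^-4) = 1.98 × 10^-1 M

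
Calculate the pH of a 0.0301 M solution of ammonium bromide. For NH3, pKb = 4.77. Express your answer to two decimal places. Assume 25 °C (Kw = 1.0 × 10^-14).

pH = 5.38

NH4+ is the conjugate acid of the weak base NH3.
Kb = 10^(−4.77) = 1.70 × 10^-5
Ka = Kw/Kb = 1.0×10^-14 / 1.70 × 10^-5 = 5.88 × 10^-10
Ka = x²/(0.0301 − x) = 5.88 × 10^-10
Neglecting x in the denominator: x = √(5.88 × 10^-10 × 0.0301) = 4.21 × 10^-6 M
pH = −log(4.21 × 10^-6) = 5.38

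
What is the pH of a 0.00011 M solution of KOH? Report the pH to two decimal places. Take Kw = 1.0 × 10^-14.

pH = 10.04

KOH is a strong base; [OH-] = 0.00011 M.
pOH = -log(0.00011) = 3.96
pH = 14.00 - 3.96 = 10.04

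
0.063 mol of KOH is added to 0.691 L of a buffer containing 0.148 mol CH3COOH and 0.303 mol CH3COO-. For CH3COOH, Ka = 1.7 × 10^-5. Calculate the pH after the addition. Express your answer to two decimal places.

pH = 5.40

OH- converts CH3COOH to CH3COO-: CH3COOH → 0.085 mol, CH3COO- → 0.366 mol.
pKa = −log(1.7 × 10^-5) = 4.770
Henderson–Hasselbalch with mole ratio 0.366/0.085: pH = 4.770 + (+0.634)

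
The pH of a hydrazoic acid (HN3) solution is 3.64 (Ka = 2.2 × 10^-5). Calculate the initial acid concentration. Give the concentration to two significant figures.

[H+] = 10^(-3.64) = 2.29 × 10^-4 M = x
Ka = x²/(C₀ − x) ⇒ C₀ = x + x²/Ka
C₀ = 2.29 × 10^-4 + (2.29 × 10^-4)²/(2.2 × 10^-5) = 2.61 × 10^-3 M

C₀ = 2.6 × 10^-3 M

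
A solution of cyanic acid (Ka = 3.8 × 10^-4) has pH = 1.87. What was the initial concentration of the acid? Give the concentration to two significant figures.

C₀ = 4.9 × 10^-1 M

[H+] = 10^(-1.87) = 1.35 × 10^-2 M = x
Ka = x²/(C₀ − x) ⇒ C₀ = x + x²/Ka
C₀ = 1.35 × 10^-2 + (1.35 × 10^-2)²/(3.8 × 10^-4) = 4.93 × 10^-1 M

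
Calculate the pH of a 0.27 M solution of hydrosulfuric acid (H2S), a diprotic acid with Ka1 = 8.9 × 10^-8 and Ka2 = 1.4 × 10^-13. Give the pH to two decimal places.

Ka1 ≫ Ka2, so treat the first dissociation as the only significant source of H+.
Ka1 = x²/(0.27 − x) = 8.9 × 10^-8
x ≈ √(8.9 × 10^-8 × 0.27) = 1.55 × 10^-4 M
pH = −log(1.55 × 10^-4) = 3.81

pH = 3.81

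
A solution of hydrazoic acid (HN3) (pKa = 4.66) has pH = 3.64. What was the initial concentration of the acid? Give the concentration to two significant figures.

[H+] = 10^(-3.64) = 2.29 × 10^-4 M = x
Ka = 10^(−4.66) = 2.19 × 10^-5
Ka = x²/(C₀ − x) ⇒ C₀ = x + x²/Ka
C₀ = 2.29 × 10^-4 + (2.29 × 10^-4)²/(2.19 × 10^-5) = 2.62 × 10^-3 M

C₀ = 2.6 × 10^-3 M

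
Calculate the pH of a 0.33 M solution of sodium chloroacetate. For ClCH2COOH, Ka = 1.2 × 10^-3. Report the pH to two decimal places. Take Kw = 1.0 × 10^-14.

pH = 8.22

ClCH2COO- is the conjugate base of the weak acid ClCH2COOH.
Kb = Kw/Ka = 1.0×10^-14 / 1.2 × 10^-3 = 8.33 × 10^-12
Let x = [OH-] at equilibrium. Kb = x²/(0.33 − x).
Neglecting x in the denominator: x = √(8.33 × 10^-12 × 0.33) = 1.66 × 10^-6 M
(x/C₀ = 0.0005% < 5%, so the approximation holds.)
pOH = 5.78, so pH = 14.00 − pOH = 8.22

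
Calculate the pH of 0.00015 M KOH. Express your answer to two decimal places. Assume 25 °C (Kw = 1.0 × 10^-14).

KOH is a strong base; [OH-] = 0.00015 M.
pOH = -log(0.00015) = 3.82
pH = 14.00 - 3.82 = 10.18

pH = 10.18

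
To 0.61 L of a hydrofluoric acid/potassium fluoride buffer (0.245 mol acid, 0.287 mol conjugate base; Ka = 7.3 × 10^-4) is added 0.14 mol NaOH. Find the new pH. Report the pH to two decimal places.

After neutralization: n(HF) = 0.105 mol, n(F-) = 0.427 mol.
pKa = −log(7.3 × 10^-4) = 3.137
Henderson–Hasselbalch with mole ratio 0.427/0.105: pH = 3.137 + (+0.609)

pH = 3.75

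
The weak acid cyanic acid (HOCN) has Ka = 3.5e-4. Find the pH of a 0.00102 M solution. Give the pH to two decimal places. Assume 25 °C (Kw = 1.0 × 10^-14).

pH = 3.35

HOCN ⇌ OCN- + H+
Ka = [H+]²/(0.00102 − [H+]) = 3.5 × 10^-4
Here C₀/Ka ≈ 2.91, so the small-[H+] approximation fails. Use the quadratic:
[H+] = (−Ka + √(Ka² + 4·Ka·C₀))/2 = 4.48 × 10^-4 M
pH = −log[H+] = −log(4.48 × 10^-4) = 3.35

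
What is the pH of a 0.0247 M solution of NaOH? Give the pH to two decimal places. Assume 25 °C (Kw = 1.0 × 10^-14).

NaOH is a strong base; [OH-] = 0.0247 M.
pOH = -log(0.0247) = 1.61
pH = 14.00 - 1.61 = 12.39

pH = 12.39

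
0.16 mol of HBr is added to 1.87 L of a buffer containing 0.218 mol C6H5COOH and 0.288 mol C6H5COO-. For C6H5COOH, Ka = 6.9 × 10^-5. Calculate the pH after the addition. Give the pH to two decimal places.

After neutralization: n(C6H5COOH) = 0.378 mol, n(C6H5COO-) = 0.128 mol.
pKa = −log(6.9 × 10^-5) = 4.161
pH = pKa + log(n_C6H5COO-/n_C6H5COOH) = 4.161 + log(0.128/0.378) = 4.161 + (-0.470)

pH = 3.69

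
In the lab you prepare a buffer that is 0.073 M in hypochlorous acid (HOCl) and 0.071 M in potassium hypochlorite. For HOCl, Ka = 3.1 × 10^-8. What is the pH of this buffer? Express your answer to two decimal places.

pKa = −log(3.1 × 10^-8) = 7.509
pH = pKa + log([A⁻]/[HA]) = 7.509 + log(0.071/0.073)
pH = 7.509 + (-0.012) = 7.50

pH = 7.50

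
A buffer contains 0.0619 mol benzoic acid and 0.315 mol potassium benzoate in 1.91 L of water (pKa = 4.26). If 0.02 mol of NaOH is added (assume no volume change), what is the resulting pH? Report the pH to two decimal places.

pH = 5.16

OH- converts C6H5COOH to C6H5COO-: C6H5COOH → 0.0419 mol, C6H5COO- → 0.335 mol.
pH = pKa + log(n_C6H5COO-/n_C6H5COOH) = 4.26 + log(0.335/0.0419) = 4.26 + (+0.903)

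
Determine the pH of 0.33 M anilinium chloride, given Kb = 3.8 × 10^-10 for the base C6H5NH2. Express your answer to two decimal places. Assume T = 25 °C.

C6H5NH3+ is the conjugate acid of the weak base C6H5NH2.
Ka = Kw/Kb = 1.0×10^-14 / 3.8 × 10^-10 = 2.63 × 10^-5
Ka = x²/(0.33 − x) = 2.63 × 10^-5
Assume x ≪ 0.33: x ≈ √(2.63 × 10^-5 × 0.33) = 2.95 × 10^-3 M
Check: 0.89% ionized — well under 5%, approximation valid.
pH = −log[H+] = −log(2.95 × 10^-3) = 2.53

pH = 2.53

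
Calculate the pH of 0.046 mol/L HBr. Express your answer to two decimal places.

pH = 1.34

HBr is a strong acid and dissociates completely, so [H+] = 0.046 M.
pH = -log(0.046) = 1.34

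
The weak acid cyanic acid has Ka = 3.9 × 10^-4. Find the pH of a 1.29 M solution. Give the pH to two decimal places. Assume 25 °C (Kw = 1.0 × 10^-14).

pH = 1.65

HOCN ⇌ OCN- + H+
Ka = [H+]²/(1.29 − [H+]) = 3.9 × 10^-4
Assume [H+] ≪ 1.29: [H+] ≈ √(3.9 × 10^-4 × 1.29) = 2.24 × 10^-2 M
Check: 1.7% ionized — well under 5%, approximation valid.
pH = −log[H+] = −log(2.24 × 10^-2) = 1.65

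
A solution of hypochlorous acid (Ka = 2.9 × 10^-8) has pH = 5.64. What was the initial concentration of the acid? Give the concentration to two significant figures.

[H+] = 10^(-5.64) = 2.29 × 10^-6 M = x
Ka = x²/(C₀ − x) ⇒ C₀ = x + x²/Ka
C₀ = 2.29 × 10^-6 + (2.29 × 10^-6)²/(2.9 × 10^-8) = 1.83 × 10^-4 M

C₀ = 1.8 × 10^-4 M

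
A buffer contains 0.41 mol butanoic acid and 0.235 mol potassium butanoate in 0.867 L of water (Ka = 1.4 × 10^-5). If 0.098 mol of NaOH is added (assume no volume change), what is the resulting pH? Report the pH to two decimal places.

pH = 4.88

After neutralization: n(CH3(CH2)2COOH) = 0.312 mol, n(CH3(CH2)2COO-) = 0.333 mol.
pKa = −log(1.4 × 10^-5) = 4.854
pH = pKa + log([A⁻]/[HA]) = 4.854 + log(0.333/0.312) = 4.854 +0.028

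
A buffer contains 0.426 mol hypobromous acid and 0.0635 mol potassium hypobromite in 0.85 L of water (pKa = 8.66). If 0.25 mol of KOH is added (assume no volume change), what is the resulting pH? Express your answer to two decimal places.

OH- converts HOBr to OBr-: HOBr → 0.176 mol, OBr- → 0.314 mol.
pH = pKa + log(n_OBr-/n_HOBr) = 8.66 + log(0.314/0.176) = 8.66 + (+0.251)

pH = 8.91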